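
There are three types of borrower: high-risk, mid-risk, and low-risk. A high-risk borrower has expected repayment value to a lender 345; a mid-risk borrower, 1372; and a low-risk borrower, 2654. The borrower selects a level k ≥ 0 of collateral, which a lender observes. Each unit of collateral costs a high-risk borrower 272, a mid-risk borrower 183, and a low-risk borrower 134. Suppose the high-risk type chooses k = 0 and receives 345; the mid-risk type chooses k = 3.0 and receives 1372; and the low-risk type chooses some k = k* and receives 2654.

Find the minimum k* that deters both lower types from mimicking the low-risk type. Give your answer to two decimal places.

10.01

High-risk type (on-path payoff 345) won't mimic when 345 ≥ 2654 − 272·k*, i.e. k* ≥ 8.49.
Mid-risk type (on-path payoff 1372 − 183×3.0 = 823) won't mimic when 823 ≥ 2654 − 183·k*, i.e. k* ≥ 10.01.
Both must hold, so k* = max(8.49, 10.01) = 10.01. The mid-risk type's constraint binds.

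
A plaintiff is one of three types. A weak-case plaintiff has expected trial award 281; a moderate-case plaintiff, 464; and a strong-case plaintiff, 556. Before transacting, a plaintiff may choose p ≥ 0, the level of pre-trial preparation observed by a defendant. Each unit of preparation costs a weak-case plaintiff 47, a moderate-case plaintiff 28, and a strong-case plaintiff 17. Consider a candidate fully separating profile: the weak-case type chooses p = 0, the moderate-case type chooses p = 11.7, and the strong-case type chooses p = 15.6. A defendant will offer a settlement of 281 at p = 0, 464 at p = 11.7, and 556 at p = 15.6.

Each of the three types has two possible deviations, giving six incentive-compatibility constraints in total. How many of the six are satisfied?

5

Weak-case (own payoff 281): to p=11.7 gives 464 − 47×11.7 = -85.9 → no gain ✓; to p=15.6 gives 556 − 47×15.6 = -177.2 → no gain ✓.
Strong-case (own payoff 556 − 17×15.6 = 290.8): to p=0 gives 281 → no gain ✓; to p=11.7 gives 464 − 17×11.7 = 265.1 → no gain ✓.
Moderate-case (own payoff 464 − 28×11.7 = 136.4): to p=0 gives 281 → profitable ✗; to p=15.6 gives 556 − 28×15.6 = 119.2 → no gain ✓.
5 of the 6 constraints hold; not an equilibrium.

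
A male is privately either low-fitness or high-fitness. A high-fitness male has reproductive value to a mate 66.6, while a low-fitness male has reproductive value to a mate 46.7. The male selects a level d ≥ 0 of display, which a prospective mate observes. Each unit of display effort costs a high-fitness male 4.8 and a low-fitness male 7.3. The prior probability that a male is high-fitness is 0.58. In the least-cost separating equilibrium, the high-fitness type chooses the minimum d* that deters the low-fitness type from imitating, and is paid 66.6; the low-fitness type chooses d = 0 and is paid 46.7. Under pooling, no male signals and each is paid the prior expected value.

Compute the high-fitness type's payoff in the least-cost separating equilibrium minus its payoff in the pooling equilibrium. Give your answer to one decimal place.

Least-cost separating signal: d* solves 46.7 = 66.6 − 7.3·d*, so d* = (66.6 − 46.7)/7.3 ≈ 2.7260.
High-fitness type's separating payoff: 66.6 − 4.8 × d* = 66.6 − 4.8 × (66.6 − 46.7)/7.3 = 66.6 − 95.52/7.3 ≈ 53.515.
Pooling payoff: 0.58 × 66.6 + 0.42 × 46.7 = 58.242.
Difference: 53.515 − 58.242 = -4.727, i.e. -4.7 to one decimal place.
The high-fitness type would prefer the pooling outcome.

-4.7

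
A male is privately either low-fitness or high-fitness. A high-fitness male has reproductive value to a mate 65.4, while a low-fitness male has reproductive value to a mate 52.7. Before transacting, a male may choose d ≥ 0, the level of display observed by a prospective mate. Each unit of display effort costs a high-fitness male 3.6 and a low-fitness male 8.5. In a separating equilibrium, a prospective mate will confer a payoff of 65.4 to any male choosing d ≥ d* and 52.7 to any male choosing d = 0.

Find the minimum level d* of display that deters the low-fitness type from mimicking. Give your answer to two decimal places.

1.49

A low-fitness male choosing d = 0 receives 52.7.
Imitating at d* instead would pay 65.4 at cost 8.5·d*, netting 65.4 − 8.5·d*.
Indifference: 52.7 = 65.4 − 8.5·d*, so d* = (65.4 − 52.7) / 8.5 ≈ 1.49.
At d* the low-fitness type's incentive constraint just binds; the high-fitness type strictly prefers d* since its per-unit cost is lower.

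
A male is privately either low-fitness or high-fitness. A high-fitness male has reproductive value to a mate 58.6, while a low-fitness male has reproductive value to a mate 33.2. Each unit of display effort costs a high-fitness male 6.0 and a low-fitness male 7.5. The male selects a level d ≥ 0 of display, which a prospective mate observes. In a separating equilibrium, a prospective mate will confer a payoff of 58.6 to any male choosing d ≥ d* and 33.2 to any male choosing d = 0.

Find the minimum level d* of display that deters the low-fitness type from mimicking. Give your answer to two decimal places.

3.39

A low-fitness male choosing d = 0 receives 33.2.
Imitating at d* instead would pay 58.6 at cost 7.5·d*, netting 58.6 − 7.5·d*.
Indifference: 33.2 = 58.6 − 7.5·d*, so d* = (58.6 − 33.2) / 7.5 ≈ 3.39.
At d* the low-fitness type's incentive constraint just binds; the high-fitness type strictly prefers d* since its per-unit cost is lower.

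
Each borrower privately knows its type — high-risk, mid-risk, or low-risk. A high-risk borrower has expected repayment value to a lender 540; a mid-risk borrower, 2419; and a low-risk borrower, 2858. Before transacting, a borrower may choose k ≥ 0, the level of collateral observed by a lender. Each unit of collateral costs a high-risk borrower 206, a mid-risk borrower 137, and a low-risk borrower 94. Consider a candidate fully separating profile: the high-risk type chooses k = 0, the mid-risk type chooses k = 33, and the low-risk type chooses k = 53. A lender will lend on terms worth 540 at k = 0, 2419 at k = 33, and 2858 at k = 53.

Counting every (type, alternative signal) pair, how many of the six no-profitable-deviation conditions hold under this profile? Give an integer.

3

Low-risk (own payoff 2858 − 94×53 = -2124): to k=0 gives 540 → profitable ✗; to k=33 gives 2419 − 94×33 = -683 → profitable ✗.
Mid-risk (own payoff 2419 − 137×33 = -2102): to k=0 gives 540 → profitable ✗; to k=53 gives 2858 − 137×53 = -4403 → no gain ✓.
High-risk (own payoff 540): to k=33 gives 2419 − 206×33 = -4379 → no gain ✓; to k=53 gives 2858 − 206×53 = -8060 → no gain ✓.
3 of the 6 constraints hold; not an equilibrium.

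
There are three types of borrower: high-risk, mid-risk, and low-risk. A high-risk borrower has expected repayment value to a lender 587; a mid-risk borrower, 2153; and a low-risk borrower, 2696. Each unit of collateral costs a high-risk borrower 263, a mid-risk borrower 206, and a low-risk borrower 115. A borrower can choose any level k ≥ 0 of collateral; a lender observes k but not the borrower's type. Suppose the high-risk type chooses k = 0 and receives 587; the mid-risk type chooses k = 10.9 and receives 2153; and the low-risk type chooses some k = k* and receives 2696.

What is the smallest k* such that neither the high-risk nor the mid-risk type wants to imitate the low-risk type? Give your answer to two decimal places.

Mid-risk type (on-path payoff 2153 − 206×10.9 = -92.4) won't mimic when -92.4 ≥ 2696 − 206·k*, i.e. k* ≥ 13.54.
High-risk type (on-path payoff 587) won't mimic when 587 ≥ 2696 − 263·k*, i.e. k* ≥ 8.02.
Both must hold, so k* = max(8.02, 13.54) = 13.54. The mid-risk type's constraint binds.

13.54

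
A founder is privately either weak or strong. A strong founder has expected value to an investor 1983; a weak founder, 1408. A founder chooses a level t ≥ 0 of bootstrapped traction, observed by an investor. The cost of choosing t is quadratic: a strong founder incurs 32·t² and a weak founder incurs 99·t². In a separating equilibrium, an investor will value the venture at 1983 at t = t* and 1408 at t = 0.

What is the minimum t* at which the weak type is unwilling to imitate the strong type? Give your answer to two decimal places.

2.41

The weak type at t = 0 receives 1408; imitating at t* yields 1983 − 99·t*².
Indifference: 1408 = 1983 − 99·t*², so t*² = (1983 − 1408) / 99 ≈ 5.8081.
t* = √5.8081 ≈ 2.41.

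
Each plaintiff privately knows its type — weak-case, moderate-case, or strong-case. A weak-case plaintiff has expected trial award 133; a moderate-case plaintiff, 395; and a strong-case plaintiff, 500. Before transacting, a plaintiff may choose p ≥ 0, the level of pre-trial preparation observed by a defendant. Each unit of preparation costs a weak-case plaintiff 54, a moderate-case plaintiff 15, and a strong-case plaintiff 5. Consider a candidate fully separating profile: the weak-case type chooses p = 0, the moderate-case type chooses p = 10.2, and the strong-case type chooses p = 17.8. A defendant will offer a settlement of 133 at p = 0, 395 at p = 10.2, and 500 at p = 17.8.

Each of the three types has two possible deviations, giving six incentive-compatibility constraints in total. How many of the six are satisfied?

6

Strong-case (own payoff 500 − 5×17.8 = 411): to p=0 gives 133 → no gain ✓; to p=10.2 gives 395 − 5×10.2 = 344 → no gain ✓.
Moderate-case (own payoff 395 − 15×10.2 = 242): to p=0 gives 133 → no gain ✓; to p=17.8 gives 500 − 15×17.8 = 233 → no gain ✓.
Weak-case (own payoff 133): to p=10.2 gives 395 − 54×10.2 = -155.8 → no gain ✓; to p=17.8 gives 500 − 54×17.8 = -461.2 → no gain ✓.
6 of the 6 constraints hold; this profile is a separating equilibrium.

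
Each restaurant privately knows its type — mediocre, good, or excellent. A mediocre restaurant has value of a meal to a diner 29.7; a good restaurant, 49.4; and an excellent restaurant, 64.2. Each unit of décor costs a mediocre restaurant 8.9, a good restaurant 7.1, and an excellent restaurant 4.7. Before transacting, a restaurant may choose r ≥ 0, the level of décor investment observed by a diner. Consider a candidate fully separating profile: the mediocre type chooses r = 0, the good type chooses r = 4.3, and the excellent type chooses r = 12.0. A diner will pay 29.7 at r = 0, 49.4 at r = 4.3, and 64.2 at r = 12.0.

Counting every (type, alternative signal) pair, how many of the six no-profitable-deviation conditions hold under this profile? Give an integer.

Excellent (own payoff 64.2 − 4.7×12.0 = 7.8): to r=0 gives 29.7 → profitable ✗; to r=4.3 gives 49.4 − 4.7×4.3 = 29.19 → profitable ✗.
Mediocre (own payoff 29.7): to r=4.3 gives 49.4 − 8.9×4.3 = 11.13 → no gain ✓; to r=12.0 gives 64.2 − 8.9×12.0 = -42.6 → no gain ✓.
Good (own payoff 49.4 − 7.1×4.3 = 18.87): to r=0 gives 29.7 → profitable ✗; to r=12.0 gives 64.2 − 7.1×12.0 = -21 → no gain ✓.
3 of the 6 constraints hold; not an equilibrium.

3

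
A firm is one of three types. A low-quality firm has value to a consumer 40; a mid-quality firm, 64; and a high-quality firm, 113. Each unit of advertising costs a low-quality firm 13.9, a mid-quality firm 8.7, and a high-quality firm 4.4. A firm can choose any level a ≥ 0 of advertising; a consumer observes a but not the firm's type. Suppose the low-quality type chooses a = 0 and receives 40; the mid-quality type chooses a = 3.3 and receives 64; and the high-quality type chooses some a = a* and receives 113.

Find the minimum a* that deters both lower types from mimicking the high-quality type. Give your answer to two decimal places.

Low-quality type (on-path payoff 40) won't mimic when 40 ≥ 113 − 13.9·a*, i.e. a* ≥ 5.25.
Mid-quality type (on-path payoff 64 − 8.7×3.3 = 35.29) won't mimic when 35.29 ≥ 113 − 8.7·a*, i.e. a* ≥ 8.93.
Both must hold, so a* = max(5.25, 8.93) = 8.93. The mid-quality type's constraint binds.

8.93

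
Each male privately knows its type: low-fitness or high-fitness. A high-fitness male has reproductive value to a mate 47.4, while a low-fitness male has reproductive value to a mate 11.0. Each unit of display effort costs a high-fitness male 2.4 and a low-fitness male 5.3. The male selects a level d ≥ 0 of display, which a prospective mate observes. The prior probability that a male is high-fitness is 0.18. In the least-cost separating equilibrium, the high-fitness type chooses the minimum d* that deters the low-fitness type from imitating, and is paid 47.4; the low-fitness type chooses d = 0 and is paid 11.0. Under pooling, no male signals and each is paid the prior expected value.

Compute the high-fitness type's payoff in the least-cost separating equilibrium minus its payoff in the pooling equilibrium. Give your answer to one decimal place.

13.4

Least-cost separating signal: d* solves 11.0 = 47.4 − 5.3·d*, so d* = (47.4 − 11.0)/5.3 ≈ 6.8679.
High-fitness type's separating payoff: 47.4 − 2.4 × d* = 47.4 − 2.4 × (47.4 − 11.0)/5.3 = 47.4 − 87.36/5.3 ≈ 30.917.
Pooling payoff: 0.18 × 47.4 + 0.82 × 11.0 = 17.552.
Difference: 30.917 − 17.552 = 13.365, i.e. 13.4 to one decimal place.
The high-fitness type prefers to separate.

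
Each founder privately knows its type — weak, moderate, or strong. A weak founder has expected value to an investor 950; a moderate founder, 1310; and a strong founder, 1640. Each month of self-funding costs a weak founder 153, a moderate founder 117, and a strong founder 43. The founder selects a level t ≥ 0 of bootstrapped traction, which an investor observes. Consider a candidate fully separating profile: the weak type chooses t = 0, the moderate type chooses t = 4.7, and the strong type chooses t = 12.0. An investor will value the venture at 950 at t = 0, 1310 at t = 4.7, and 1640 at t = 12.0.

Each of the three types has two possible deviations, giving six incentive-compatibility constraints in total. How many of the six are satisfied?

5

Moderate (own payoff 1310 − 117×4.7 = 760.1): to t=0 gives 950 → profitable ✗; to t=12.0 gives 1640 − 117×12.0 = 236 → no gain ✓.
Weak (own payoff 950): to t=4.7 gives 1310 − 153×4.7 = 590.9 → no gain ✓; to t=12.0 gives 1640 − 153×12.0 = -196 → no gain ✓.
Strong (own payoff 1640 − 43×12.0 = 1124): to t=0 gives 950 → no gain ✓; to t=4.7 gives 1310 − 43×4.7 = 1107.9 → no gain ✓.
5 of the 6 constraints hold; not an equilibrium.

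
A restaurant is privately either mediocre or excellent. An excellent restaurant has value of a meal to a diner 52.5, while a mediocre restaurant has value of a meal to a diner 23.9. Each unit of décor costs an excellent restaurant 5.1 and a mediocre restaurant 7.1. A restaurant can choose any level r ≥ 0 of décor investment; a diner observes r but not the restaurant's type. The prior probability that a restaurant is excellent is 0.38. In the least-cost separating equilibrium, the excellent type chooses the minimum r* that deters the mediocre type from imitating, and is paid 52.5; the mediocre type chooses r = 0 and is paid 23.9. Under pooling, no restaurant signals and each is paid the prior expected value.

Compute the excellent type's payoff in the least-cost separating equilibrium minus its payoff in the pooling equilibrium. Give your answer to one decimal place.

-2.8

Least-cost separating signal: r* solves 23.9 = 52.5 − 7.1·r*, so r* = (52.5 − 23.9)/7.1 ≈ 4.0282.
Excellent type's separating payoff: 52.5 − 5.1 × r* = 52.5 − 5.1 × (52.5 − 23.9)/7.1 = 52.5 − 145.86/7.1 ≈ 31.956.
Pooling payoff: 0.38 × 52.5 + 0.62 × 23.9 = 34.768.
Difference: 31.956 − 34.768 = -2.812, i.e. -2.8 to one decimal place.
The excellent type would prefer the pooling outcome.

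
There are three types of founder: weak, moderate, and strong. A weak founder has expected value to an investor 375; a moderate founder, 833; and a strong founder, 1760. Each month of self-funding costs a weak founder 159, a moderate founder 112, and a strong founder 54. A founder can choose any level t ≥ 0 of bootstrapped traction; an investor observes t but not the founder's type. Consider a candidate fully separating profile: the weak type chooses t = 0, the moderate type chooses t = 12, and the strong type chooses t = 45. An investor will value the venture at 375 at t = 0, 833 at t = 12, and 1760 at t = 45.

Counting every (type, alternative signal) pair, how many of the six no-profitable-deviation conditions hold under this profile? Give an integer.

Strong (own payoff 1760 − 54×45 = -670): to t=0 gives 375 → profitable ✗; to t=12 gives 833 − 54×12 = 185 → profitable ✗.
Moderate (own payoff 833 − 112×12 = -511): to t=0 gives 375 → profitable ✗; to t=45 gives 1760 − 112×45 = -3280 → no gain ✓.
Weak (own payoff 375): to t=12 gives 833 − 159×12 = -1075 → no gain ✓; to t=45 gives 1760 − 159×45 = -5395 → no gain ✓.
3 of the 6 constraints hold; not an equilibrium.

3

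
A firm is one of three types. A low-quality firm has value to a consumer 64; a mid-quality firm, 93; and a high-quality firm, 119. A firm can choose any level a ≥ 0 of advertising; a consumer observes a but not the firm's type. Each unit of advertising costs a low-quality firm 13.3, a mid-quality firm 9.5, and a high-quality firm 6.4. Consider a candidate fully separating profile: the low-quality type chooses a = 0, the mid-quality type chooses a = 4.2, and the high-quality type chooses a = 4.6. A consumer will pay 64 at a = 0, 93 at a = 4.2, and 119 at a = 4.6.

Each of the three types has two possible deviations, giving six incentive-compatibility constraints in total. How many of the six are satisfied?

High-quality (own payoff 119 − 6.4×4.6 = 89.56): to a=0 gives 64 → no gain ✓; to a=4.2 gives 93 − 6.4×4.2 = 66.12 → no gain ✓.
Mid-quality (own payoff 93 − 9.5×4.2 = 53.1): to a=0 gives 64 → profitable ✗; to a=4.6 gives 119 − 9.5×4.6 = 75.3 → profitable ✗.
Low-quality (own payoff 64): to a=4.2 gives 93 − 13.3×4.2 = 37.14 → no gain ✓; to a=4.6 gives 119 − 13.3×4.6 = 57.82 → no gain ✓.
4 of the 6 constraints hold; not an equilibrium.

4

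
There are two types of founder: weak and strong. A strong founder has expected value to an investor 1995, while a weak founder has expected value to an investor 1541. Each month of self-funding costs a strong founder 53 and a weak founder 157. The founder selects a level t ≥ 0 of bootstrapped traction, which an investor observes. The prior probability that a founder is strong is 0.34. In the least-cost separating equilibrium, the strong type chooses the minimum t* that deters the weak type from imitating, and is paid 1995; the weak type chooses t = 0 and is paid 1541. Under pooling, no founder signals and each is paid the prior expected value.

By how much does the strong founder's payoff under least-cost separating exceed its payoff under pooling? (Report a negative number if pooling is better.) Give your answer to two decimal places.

Least-cost separating signal: t* solves 1541 = 1995 − 157·t*, so t* = (1995 − 1541)/157 ≈ 2.8917.
Strong type's separating payoff: 1995 − 53 × t* = 1995 − 53 × (1995 − 1541)/157 = 1995 − 24062/157 ≈ 1841.7389.
Pooling payoff: 0.34 × 1995 + 0.66 × 1541 = 1695.36.
Difference: 1841.7389 − 1695.36 = 146.3789, i.e. 146.38 to two decimal places.
The strong type prefers to separate.

146.38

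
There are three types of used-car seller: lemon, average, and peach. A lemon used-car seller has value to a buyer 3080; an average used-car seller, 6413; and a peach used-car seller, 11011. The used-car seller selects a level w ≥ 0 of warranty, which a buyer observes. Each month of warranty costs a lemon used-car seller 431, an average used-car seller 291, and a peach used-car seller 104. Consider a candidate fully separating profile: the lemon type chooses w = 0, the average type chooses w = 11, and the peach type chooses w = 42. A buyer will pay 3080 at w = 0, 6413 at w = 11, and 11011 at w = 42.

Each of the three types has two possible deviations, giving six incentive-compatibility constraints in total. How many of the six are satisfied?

6

Peach (own payoff 11011 − 104×42 = 6643): to w=0 gives 3080 → no gain ✓; to w=11 gives 6413 − 104×11 = 5269 → no gain ✓.
Average (own payoff 6413 − 291×11 = 3212): to w=0 gives 3080 → no gain ✓; to w=42 gives 11011 − 291×42 = -1211 → no gain ✓.
Lemon (own payoff 3080): to w=11 gives 6413 − 431×11 = 1672 → no gain ✓; to w=42 gives 11011 − 431×42 = -7091 → no gain ✓.
6 of the 6 constraints hold; this profile is a separating equilibrium.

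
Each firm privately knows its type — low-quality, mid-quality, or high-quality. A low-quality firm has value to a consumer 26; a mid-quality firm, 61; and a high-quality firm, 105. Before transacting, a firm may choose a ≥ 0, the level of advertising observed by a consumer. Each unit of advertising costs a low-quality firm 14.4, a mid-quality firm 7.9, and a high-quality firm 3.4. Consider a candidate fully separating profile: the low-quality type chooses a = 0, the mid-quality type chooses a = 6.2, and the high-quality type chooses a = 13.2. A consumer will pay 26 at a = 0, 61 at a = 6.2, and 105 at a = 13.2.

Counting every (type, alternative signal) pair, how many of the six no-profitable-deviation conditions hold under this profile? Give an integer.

5

Low-quality (own payoff 26): to a=6.2 gives 61 − 14.4×6.2 = -28.28 → no gain ✓; to a=13.2 gives 105 − 14.4×13.2 = -85.08 → no gain ✓.
High-quality (own payoff 105 − 3.4×13.2 = 60.12): to a=0 gives 26 → no gain ✓; to a=6.2 gives 61 − 3.4×6.2 = 39.92 → no gain ✓.
Mid-quality (own payoff 61 − 7.9×6.2 = 12.02): to a=0 gives 26 → profitable ✗; to a=13.2 gives 105 − 7.9×13.2 = 0.72 → no gain ✓.
5 of the 6 constraints hold; not an equilibrium.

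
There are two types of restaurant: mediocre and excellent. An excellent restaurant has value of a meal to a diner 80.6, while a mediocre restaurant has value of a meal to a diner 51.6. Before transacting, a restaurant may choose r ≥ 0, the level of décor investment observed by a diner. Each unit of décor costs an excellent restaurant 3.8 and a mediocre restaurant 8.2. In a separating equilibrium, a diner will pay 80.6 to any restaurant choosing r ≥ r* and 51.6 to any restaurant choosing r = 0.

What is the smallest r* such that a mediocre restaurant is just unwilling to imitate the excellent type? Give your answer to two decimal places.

3.54

A mediocre restaurant choosing r = 0 receives 51.6.
Imitating at r* instead would pay 80.6 at cost 8.2·r*, netting 80.6 − 8.2·r*.
Indifference: 51.6 = 80.6 − 8.2·r*, so r* = (80.6 − 51.6) / 8.2 ≈ 3.54.
At r* the mediocre type's incentive constraint just binds; the excellent type strictly prefers r* since its per-unit cost is lower.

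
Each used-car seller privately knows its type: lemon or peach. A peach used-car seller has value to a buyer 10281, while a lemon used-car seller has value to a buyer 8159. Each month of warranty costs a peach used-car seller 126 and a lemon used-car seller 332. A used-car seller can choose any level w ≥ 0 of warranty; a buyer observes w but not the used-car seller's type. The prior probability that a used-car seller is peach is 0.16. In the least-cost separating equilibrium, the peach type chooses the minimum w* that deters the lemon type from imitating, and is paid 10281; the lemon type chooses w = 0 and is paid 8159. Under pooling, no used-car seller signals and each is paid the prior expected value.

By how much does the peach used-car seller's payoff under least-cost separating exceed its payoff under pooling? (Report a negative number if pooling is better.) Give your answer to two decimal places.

977.14

Least-cost separating signal: w* solves 8159 = 10281 − 332·w*, so w* = (10281 − 8159)/332 ≈ 6.3916.
Peach type's separating payoff: 10281 − 126 × w* = 10281 − 126 × (10281 − 8159)/332 = 10281 − 267372/332 ≈ 9475.6627.
Pooling payoff: 0.16 × 10281 + 0.84 × 8159 = 8498.52.
Difference: 9475.6627 − 8498.52 = 977.1427, i.e. 977.14 to two decimal places.
The peach type prefers to separate.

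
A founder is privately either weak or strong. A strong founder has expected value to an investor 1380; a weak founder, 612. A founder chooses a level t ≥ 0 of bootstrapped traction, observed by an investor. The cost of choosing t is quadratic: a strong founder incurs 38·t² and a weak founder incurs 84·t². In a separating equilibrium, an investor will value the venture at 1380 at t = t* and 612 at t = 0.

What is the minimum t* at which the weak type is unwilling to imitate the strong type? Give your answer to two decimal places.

3.02

The weak type at t = 0 receives 612; imitating at t* yields 1380 − 84·t*².
Indifference: 612 = 1380 − 84·t*², so t*² = (1380 − 612) / 84 ≈ 9.1429.
t* = √9.1429 ≈ 3.02.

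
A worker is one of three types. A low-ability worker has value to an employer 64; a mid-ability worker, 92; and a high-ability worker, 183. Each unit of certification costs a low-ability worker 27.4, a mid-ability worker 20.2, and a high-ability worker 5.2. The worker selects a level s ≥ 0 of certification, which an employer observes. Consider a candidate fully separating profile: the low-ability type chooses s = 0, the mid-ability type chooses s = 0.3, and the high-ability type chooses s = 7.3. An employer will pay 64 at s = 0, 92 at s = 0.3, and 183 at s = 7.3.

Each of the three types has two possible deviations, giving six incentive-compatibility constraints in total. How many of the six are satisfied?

Low-ability (own payoff 64): to s=0.3 gives 92 − 27.4×0.3 = 83.78 → profitable ✗; to s=7.3 gives 183 − 27.4×7.3 = -17.02 → no gain ✓.
High-ability (own payoff 183 − 5.2×7.3 = 145.04): to s=0 gives 64 → no gain ✓; to s=0.3 gives 92 − 5.2×0.3 = 90.44 → no gain ✓.
Mid-ability (own payoff 92 − 20.2×0.3 = 85.94): to s=0 gives 64 → no gain ✓; to s=7.3 gives 183 − 20.2×7.3 = 35.54 → no gain ✓.
5 of the 6 constraints hold; not an equilibrium.

5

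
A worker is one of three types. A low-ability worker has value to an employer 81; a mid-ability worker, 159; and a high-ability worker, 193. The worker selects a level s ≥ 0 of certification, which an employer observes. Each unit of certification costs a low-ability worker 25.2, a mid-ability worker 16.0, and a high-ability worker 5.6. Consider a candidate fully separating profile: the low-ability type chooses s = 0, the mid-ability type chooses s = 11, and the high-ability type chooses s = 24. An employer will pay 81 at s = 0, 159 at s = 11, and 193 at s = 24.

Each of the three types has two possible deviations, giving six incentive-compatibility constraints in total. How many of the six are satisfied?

3

Low-ability (own payoff 81): to s=11 gives 159 − 25.2×11 = -118.2 → no gain ✓; to s=24 gives 193 − 25.2×24 = -411.8 → no gain ✓.
Mid-ability (own payoff 159 − 16.0×11 = -17): to s=0 gives 81 → profitable ✗; to s=24 gives 193 − 16.0×24 = -191 → no gain ✓.
High-ability (own payoff 193 − 5.6×24 = 58.6): to s=0 gives 81 → profitable ✗; to s=11 gives 159 − 5.6×11 = 97.4 → profitable ✗.
3 of the 6 constraints hold; not an equilibrium.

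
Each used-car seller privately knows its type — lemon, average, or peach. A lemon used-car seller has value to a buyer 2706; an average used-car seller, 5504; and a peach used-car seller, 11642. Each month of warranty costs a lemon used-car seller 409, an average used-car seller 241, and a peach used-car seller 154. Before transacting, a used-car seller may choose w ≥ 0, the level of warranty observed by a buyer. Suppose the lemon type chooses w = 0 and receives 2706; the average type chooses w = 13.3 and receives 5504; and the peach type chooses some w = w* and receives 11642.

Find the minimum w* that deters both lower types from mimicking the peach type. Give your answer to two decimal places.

Average type (on-path payoff 5504 − 241×13.3 = 2298.7) won't mimic when 2298.7 ≥ 11642 − 241·w*, i.e. w* ≥ 38.77.
Lemon type (on-path payoff 2706) won't mimic when 2706 ≥ 11642 − 409·w*, i.e. w* ≥ 21.85.
Both must hold, so w* = max(21.85, 38.77) = 38.77. The average type's constraint binds.

38.77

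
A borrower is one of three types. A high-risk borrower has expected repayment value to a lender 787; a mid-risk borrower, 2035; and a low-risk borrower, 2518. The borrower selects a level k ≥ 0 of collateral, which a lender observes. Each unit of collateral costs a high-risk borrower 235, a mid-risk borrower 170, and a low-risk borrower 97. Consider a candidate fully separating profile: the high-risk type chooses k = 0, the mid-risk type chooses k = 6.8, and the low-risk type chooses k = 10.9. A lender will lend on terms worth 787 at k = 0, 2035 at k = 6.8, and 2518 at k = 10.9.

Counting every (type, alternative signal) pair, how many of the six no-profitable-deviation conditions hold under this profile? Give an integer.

Low-risk (own payoff 2518 − 97×10.9 = 1460.7): to k=0 gives 787 → no gain ✓; to k=6.8 gives 2035 − 97×6.8 = 1375.4 → no gain ✓.
Mid-risk (own payoff 2035 − 170×6.8 = 879): to k=0 gives 787 → no gain ✓; to k=10.9 gives 2518 − 170×10.9 = 665 → no gain ✓.
High-risk (own payoff 787): to k=6.8 gives 2035 − 235×6.8 = 437 → no gain ✓; to k=10.9 gives 2518 − 235×10.9 = -43.5 → no gain ✓.
6 of the 6 constraints hold; this profile is a separating equilibrium.

6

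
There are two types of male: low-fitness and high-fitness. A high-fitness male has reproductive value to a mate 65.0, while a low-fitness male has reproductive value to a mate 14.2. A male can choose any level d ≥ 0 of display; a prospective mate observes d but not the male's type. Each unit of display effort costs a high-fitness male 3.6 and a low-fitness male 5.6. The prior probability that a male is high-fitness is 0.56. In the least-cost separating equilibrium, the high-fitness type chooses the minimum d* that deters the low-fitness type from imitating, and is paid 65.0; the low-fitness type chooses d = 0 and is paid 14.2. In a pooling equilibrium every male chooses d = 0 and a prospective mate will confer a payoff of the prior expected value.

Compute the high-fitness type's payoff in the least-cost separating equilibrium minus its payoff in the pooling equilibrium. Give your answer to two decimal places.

Least-cost separating signal: d* solves 14.2 = 65.0 − 5.6·d*, so d* = (65.0 − 14.2)/5.6 ≈ 9.0714.
High-fitness type's separating payoff: 65.0 − 3.6 × d* = 65.0 − 3.6 × (65.0 − 14.2)/5.6 = 65.0 − 182.88/5.6 ≈ 32.3429.
Pooling payoff: 0.56 × 65.0 + 0.44 × 14.2 = 42.648.
Difference: 32.3429 − 42.648 = -10.3051, i.e. -10.31 to two decimal places.
The high-fitness type would prefer the pooling outcome.

-10.31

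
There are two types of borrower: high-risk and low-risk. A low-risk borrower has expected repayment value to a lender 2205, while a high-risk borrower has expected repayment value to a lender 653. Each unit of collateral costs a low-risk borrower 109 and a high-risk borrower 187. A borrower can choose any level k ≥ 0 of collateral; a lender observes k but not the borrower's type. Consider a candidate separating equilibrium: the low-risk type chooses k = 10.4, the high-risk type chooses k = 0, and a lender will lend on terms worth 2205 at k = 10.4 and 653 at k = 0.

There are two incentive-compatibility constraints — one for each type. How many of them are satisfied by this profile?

Low-risk type: signal → 2205 − 109 × 10.4 = 1071.4; deviate to 0 → 653. IC holds (1071.4 ≥ 653).
High-risk type: stay at 0 → 653; mimic → 2205 − 187 × 10.4 = 260.2. IC holds (653 ≥ 260.2).
2 of 2 constraints hold, so this is a separating equilibrium.

2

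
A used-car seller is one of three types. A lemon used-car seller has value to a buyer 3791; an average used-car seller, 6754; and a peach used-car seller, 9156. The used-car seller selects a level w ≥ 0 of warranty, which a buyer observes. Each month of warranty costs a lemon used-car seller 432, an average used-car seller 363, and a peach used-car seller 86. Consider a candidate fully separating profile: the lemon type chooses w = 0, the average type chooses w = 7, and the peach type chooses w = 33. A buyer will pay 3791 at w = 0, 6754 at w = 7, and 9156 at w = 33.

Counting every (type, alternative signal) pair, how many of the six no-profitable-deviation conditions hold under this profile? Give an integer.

Average (own payoff 6754 − 363×7 = 4213): to w=0 gives 3791 → no gain ✓; to w=33 gives 9156 − 363×33 = -2823 → no gain ✓.
Peach (own payoff 9156 − 86×33 = 6318): to w=0 gives 3791 → no gain ✓; to w=7 gives 6754 − 86×7 = 6152 → no gain ✓.
Lemon (own payoff 3791): to w=7 gives 6754 − 432×7 = 3730 → no gain ✓; to w=33 gives 9156 − 432×33 = -5100 → no gain ✓.
6 of the 6 constraints hold; this profile is a separating equilibrium.

6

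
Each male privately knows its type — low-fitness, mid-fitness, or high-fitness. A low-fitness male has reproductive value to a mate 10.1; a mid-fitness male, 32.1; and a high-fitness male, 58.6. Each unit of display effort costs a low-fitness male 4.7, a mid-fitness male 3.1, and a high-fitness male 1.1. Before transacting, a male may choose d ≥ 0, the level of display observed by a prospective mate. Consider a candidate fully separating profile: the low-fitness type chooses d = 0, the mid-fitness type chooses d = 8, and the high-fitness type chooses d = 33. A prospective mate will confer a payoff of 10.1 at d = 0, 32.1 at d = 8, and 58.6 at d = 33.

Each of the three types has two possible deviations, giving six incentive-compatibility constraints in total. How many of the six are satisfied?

4

Low-fitness (own payoff 10.1): to d=8 gives 32.1 − 4.7×8 = -5.5 → no gain ✓; to d=33 gives 58.6 − 4.7×33 = -96.5 → no gain ✓.
High-fitness (own payoff 58.6 − 1.1×33 = 22.3): to d=0 gives 10.1 → no gain ✓; to d=8 gives 32.1 − 1.1×8 = 23.3 → profitable ✗.
Mid-fitness (own payoff 32.1 − 3.1×8 = 7.3): to d=0 gives 10.1 → profitable ✗; to d=33 gives 58.6 − 3.1×33 = -43.7 → no gain ✓.
4 of the 6 constraints hold; not an equilibrium.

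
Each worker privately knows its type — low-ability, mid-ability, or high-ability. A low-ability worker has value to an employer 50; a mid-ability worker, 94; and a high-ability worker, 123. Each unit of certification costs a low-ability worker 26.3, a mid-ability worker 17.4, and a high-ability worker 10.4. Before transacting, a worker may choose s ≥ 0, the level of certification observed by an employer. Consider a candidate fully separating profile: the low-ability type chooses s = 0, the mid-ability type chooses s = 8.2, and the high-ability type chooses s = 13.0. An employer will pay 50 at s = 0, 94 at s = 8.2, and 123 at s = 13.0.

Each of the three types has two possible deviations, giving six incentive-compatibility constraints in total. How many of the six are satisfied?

Low-ability (own payoff 50): to s=8.2 gives 94 − 26.3×8.2 = -121.66 → no gain ✓; to s=13.0 gives 123 − 26.3×13.0 = -218.9 → no gain ✓.
Mid-ability (own payoff 94 − 17.4×8.2 = -48.68): to s=0 gives 50 → profitable ✗; to s=13.0 gives 123 − 17.4×13.0 = -103.2 → no gain ✓.
High-ability (own payoff 123 − 10.4×13.0 = -12.2): to s=0 gives 50 → profitable ✗; to s=8.2 gives 94 − 10.4×8.2 = 8.72 → profitable ✗.
3 of the 6 constraints hold; not an equilibrium.

3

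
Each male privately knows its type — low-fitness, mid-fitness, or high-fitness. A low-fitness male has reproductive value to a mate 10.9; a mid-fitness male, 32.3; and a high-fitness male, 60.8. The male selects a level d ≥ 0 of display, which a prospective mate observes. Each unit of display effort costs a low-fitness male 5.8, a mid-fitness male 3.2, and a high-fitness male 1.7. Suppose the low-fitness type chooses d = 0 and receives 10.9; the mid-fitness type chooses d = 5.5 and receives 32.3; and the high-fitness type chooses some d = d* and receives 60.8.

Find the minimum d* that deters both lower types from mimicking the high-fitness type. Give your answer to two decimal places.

Mid-fitness type (on-path payoff 32.3 − 3.2×5.5 = 14.7) won't mimic when 14.7 ≥ 60.8 − 3.2·d*, i.e. d* ≥ 14.41.
Low-fitness type (on-path payoff 10.9) won't mimic when 10.9 ≥ 60.8 − 5.8·d*, i.e. d* ≥ 8.60.
Both must hold, so d* = max(8.60, 14.41) = 14.41. The mid-fitness type's constraint binds.

14.41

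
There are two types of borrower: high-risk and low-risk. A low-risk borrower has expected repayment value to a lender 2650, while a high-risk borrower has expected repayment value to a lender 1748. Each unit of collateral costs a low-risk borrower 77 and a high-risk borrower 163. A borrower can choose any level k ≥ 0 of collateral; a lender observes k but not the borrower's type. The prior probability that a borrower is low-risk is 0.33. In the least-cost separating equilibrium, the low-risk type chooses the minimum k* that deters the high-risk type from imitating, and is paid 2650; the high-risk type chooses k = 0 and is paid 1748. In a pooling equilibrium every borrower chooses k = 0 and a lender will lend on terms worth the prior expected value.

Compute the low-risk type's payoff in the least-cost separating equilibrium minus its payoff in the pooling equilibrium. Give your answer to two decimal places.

Least-cost separating signal: k* solves 1748 = 2650 − 163·k*, so k* = (2650 − 1748)/163 ≈ 5.5337.
Low-risk type's separating payoff: 2650 − 77 × k* = 2650 − 77 × (2650 − 1748)/163 = 2650 − 69454/163 ≈ 2223.9018.
Pooling payoff: 0.33 × 2650 + 0.67 × 1748 = 2045.66.
Difference: 2223.9018 − 2045.66 = 178.2418, i.e. 178.24 to two decimal places.
The low-risk type prefers to separate.

178.24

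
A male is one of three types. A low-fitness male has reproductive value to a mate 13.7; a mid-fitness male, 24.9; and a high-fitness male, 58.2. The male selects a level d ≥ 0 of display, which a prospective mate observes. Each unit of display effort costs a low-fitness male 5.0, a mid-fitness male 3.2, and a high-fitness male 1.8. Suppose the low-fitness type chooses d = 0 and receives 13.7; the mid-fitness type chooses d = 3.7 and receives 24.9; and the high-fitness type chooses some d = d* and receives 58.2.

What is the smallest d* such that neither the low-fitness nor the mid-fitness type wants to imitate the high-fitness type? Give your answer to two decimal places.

Low-fitness type (on-path payoff 13.7) won't mimic when 13.7 ≥ 58.2 − 5.0·d*, i.e. d* ≥ 8.90.
Mid-fitness type (on-path payoff 24.9 − 3.2×3.7 = 13.06) won't mimic when 13.06 ≥ 58.2 − 3.2·d*, i.e. d* ≥ 14.11.
Both must hold, so d* = max(8.90, 14.11) = 14.11. The mid-fitness type's constraint binds.

14.11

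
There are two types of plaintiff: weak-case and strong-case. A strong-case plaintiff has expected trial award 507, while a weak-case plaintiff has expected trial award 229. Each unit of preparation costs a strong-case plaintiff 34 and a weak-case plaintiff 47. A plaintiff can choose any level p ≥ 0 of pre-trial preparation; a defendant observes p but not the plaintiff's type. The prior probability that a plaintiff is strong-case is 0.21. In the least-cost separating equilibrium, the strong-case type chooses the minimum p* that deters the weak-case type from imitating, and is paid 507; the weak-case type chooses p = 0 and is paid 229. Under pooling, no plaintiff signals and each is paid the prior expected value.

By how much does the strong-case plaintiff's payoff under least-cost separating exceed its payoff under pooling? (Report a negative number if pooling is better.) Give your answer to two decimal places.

18.51

Least-cost separating signal: p* solves 229 = 507 − 47·p*, so p* = (507 − 229)/47 ≈ 5.9149.
Strong-case type's separating payoff: 507 − 34 × p* = 507 − 34 × (507 − 229)/47 = 507 − 9452/47 ≈ 305.8936.
Pooling payoff: 0.21 × 507 + 0.79 × 229 = 287.38.
Difference: 305.8936 − 287.38 = 18.5136, i.e. 18.51 to two decimal places.
The strong-case type prefers to separate.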